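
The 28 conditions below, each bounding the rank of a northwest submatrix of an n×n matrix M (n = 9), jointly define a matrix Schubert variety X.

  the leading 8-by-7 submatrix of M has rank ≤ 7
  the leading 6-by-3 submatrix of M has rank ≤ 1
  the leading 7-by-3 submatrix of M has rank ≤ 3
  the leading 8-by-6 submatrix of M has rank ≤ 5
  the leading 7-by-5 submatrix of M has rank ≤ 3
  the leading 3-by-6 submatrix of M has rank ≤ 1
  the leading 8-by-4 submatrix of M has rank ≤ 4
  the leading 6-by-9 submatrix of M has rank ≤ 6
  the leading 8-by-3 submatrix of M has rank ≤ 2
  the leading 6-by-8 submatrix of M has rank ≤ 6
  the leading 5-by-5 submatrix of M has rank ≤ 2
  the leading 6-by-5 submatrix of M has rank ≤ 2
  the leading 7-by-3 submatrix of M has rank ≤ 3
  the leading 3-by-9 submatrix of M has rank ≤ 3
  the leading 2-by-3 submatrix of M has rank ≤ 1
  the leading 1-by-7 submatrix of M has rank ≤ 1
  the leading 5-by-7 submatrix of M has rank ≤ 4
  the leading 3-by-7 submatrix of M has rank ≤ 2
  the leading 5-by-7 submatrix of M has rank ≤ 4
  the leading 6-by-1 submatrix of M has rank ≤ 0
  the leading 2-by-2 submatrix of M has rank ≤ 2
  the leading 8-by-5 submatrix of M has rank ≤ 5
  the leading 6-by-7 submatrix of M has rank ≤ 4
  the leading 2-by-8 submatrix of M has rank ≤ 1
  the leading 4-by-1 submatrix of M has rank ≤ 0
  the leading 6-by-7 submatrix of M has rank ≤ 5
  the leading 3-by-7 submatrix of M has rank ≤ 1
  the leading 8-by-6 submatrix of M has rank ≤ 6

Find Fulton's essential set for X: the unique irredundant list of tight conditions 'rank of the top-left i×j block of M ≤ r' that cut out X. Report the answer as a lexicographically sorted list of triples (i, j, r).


Computing R[i][j] = min implied NW-rank bound (n=9, 28 conditions):

  R[1]: 0  1  1  1  1  1  1  1  1
  R[2]: 0  1  1  1  1  1  1  1  2
  R[3]: 0  1  1  1  1  1  1  2  3
  R[4]: 0  1  1  2  2  2  2  3  4
  R[5]: 0  1  1  2  2  3  3  4  5
  R[6]: 0  1  1  2  2  3  4  5  6
  R[7]: 1  2  2  3  3  4  5  6  7
  R[8]: 1  2  2  3  4  5  6  7  8
  R[9]: 1  2  3  4  5  6  7  8  9

hence w(1..9) = (2, 9, 8, 4, 6, 7, 1, 5, 3).

Rothe diagram D(w) (23 cells), 6 SE-corners (essential conditions):

[(2, 8, 1), (3, 7, 1), (6, 1, 0), (6, 3, 1), (6, 5, 2), (8, 3, 2)]


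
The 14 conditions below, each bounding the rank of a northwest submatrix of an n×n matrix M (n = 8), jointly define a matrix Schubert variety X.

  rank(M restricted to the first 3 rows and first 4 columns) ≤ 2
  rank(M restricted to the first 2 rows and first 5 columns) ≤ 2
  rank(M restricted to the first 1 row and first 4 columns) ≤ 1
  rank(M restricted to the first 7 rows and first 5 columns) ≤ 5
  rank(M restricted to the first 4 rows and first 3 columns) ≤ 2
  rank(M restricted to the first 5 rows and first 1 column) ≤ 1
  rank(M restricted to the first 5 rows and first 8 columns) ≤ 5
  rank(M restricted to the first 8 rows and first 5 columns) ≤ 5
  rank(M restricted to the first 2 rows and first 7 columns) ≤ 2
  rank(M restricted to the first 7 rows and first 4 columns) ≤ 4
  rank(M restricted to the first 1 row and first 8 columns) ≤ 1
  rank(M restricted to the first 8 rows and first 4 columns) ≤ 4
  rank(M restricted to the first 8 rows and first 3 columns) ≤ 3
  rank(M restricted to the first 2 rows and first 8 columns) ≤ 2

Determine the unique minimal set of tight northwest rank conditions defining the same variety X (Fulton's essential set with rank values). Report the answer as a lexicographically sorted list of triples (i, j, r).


Reconstructing r_w from the 14 given conditions:

  1, 1, 1, 1, 1, 1, 1, 1
  1, 2, 2, 2, 2, 2, 2, 2
  1, 2, 2, 2, 3, 3, 3, 3
  1, 2, 2, 3, 4, 4, 4, 4
  1, 2, 3, 4, 5, 5, 5, 5
  1, 2, 3, 4, 5, 6, 6, 6
  1, 2, 3, 4, 5, 6, 7, 7
  1, 2, 3, 4, 5, 6, 7, 8

hence w(1..8) = (1, 2, 5, 4, 3, 6, 7, 8).

2 SE-corners of the 3-cell Rothe diagram give Ess(w):

[(3, 4, 2), (4, 3, 2)]


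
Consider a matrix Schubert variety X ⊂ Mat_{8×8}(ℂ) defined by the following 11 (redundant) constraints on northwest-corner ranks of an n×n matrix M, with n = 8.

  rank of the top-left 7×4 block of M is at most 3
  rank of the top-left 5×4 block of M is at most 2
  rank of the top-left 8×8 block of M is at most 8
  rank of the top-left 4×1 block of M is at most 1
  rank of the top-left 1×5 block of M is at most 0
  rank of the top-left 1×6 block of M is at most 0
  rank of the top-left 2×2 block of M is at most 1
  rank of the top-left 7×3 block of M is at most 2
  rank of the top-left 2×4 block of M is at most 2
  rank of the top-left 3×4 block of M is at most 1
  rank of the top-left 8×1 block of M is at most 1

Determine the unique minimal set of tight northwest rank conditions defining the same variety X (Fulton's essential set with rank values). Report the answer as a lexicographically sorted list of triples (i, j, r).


The tightest implied rank at each (i,j), from the 11 conditions:

  R[1]: 0  0  0  0  0  0  1  1
  R[2]: 1  1  1  1  1  1  2  2
  R[3]: 1  1  1  1  2  2  3  3
  R[4]: 1  2  2  2  3  3  4  4
  R[5]: 1  2  2  2  3  4  5  5
  R[6]: 1  2  2  3  4  5  6  6
  R[7]: 1  2  2  3  4  5  6  7
  R[8]: 1  2  3  4  5  6  7  8

reading off 1-entries of Δ²R: w = (7, 1, 5, 2, 6, 4, 8, 3).

ℓ(w)=13; the 4 essential cells (i,j,r):

[(1, 6, 0), (3, 4, 1), (5, 4, 2), (7, 3, 2)]


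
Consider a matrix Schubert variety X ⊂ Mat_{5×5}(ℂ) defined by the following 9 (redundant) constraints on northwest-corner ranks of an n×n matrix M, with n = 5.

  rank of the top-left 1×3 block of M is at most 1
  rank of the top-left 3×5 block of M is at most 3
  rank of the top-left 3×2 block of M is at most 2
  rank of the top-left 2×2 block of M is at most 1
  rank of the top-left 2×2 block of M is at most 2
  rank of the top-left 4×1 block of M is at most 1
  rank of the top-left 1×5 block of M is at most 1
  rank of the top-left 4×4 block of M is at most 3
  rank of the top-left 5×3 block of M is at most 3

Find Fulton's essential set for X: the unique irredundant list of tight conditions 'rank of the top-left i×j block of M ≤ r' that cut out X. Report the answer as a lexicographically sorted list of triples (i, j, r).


Computing R[i][j] = min implied NW-rank bound (n=5, 9 conditions):

  1, 1, 1, 1, 1
  1, 1, 2, 2, 2
  1, 2, 3, 3, 3
  1, 2, 3, 3, 4
  1, 2, 3, 4, 5

hence w(1..5) = (1, 3, 2, 5, 4).

|D(w)|=2, |Ess(w)|=2:

[(2, 2, 1), (4, 4, 3)]


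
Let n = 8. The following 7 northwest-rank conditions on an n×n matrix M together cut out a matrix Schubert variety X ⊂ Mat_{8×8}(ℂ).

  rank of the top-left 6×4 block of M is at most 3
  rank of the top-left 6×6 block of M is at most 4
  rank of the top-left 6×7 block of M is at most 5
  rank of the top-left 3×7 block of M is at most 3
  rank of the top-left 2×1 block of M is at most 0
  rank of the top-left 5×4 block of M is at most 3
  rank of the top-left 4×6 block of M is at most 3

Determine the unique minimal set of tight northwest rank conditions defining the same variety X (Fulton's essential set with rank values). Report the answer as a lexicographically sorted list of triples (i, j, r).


The tightest implied rank at each (i,j), from the 7 conditions:

  row 1: 0 1 1 1 1 1 1 1
  row 2: 0 1 2 2 2 2 2 2
  row 3: 1 2 3 3 3 3 3 3
  row 4: 1 2 3 3 3 3 4 4
  row 5: 1 2 3 3 4 4 5 5
  row 6: 1 2 3 3 4 4 5 6
  row 7: 1 2 3 4 5 5 6 7
  row 8: 1 2 3 4 5 6 7 8

second differences of R give the permutation w = (2, 3, 1, 7, 5, 8, 4, 6).

Rothe diagram D(w) (8 cells), 4 SE-corners (essential conditions):

[(2, 1, 0), (4, 6, 3), (6, 4, 3), (6, 6, 4)]


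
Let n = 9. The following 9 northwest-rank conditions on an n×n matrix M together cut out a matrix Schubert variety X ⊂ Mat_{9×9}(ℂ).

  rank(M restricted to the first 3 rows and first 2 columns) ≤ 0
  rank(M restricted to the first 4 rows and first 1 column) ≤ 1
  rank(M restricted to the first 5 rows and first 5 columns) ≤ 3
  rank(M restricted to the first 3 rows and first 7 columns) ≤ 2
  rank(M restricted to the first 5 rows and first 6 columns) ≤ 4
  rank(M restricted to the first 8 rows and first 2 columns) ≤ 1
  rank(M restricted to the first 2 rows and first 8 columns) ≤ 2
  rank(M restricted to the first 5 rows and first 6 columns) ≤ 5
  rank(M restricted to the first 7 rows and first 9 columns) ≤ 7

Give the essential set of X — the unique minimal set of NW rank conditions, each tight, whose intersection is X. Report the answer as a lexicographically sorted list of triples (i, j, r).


Propagating the 9 rank bounds to every northwest block:

  row 1: 0 | 0 | 1 | 1 | 1 | 1 | 1 | 1 | 1
  row 2: 0 | 0 | 1 | 2 | 2 | 2 | 2 | 2 | 2
  row 3: 0 | 0 | 1 | 2 | 2 | 2 | 2 | 3 | 3
  row 4: 1 | 1 | 2 | 3 | 3 | 3 | 3 | 4 | 4
  row 5: 1 | 1 | 2 | 3 | 3 | 4 | 4 | 5 | 5
  row 6: 1 | 1 | 2 | 3 | 4 | 5 | 5 | 6 | 6
  row 7: 1 | 1 | 2 | 3 | 4 | 5 | 6 | 7 | 7
  row 8: 1 | 1 | 2 | 3 | 4 | 5 | 6 | 7 | 8
  row 9: 1 | 2 | 3 | 4 | 5 | 6 | 7 | 8 | 9

the unique w with this rank table is (3, 4, 8, 1, 6, 5, 7, 9, 2).

ℓ(w)=14; the 4 essential cells (i,j,r):

[(3, 2, 0), (3, 7, 2), (5, 5, 3), (8, 2, 1)]


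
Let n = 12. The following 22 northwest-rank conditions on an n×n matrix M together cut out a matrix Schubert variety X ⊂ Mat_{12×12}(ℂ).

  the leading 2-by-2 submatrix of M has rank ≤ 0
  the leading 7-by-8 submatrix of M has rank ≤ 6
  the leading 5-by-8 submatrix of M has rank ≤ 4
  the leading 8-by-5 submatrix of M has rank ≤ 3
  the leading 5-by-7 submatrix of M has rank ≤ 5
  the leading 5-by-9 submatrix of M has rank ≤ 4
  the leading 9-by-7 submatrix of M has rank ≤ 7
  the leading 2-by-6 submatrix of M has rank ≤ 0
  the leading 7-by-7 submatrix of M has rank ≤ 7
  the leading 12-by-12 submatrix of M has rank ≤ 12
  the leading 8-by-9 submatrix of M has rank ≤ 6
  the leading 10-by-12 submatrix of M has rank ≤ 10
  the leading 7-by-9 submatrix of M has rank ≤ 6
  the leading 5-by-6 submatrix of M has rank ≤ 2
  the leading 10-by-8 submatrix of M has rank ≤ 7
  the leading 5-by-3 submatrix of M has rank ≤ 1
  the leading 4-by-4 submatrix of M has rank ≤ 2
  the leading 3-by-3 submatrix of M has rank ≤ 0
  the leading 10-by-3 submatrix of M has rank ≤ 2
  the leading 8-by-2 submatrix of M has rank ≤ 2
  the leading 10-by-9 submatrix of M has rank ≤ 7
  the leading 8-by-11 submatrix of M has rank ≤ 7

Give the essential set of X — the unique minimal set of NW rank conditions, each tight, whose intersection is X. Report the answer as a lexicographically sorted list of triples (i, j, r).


Computing R[i][j] = min implied NW-rank bound (n=12, 22 conditions):

  R[1]: 0  0  0  0  0  0  1  1  1  1  1  1
  R[2]: 0  0  0  0  0  0  1  2  2  2  2  2
  R[3]: 0  0  0  1  1  1  2  3  3  3  3  3
  R[4]: 1  1  1  2  2  2  3  4  4  4  4  4
  R[5]: 1  1  1  2  2  2  3  4  4  5  5  5
  R[6]: 1  2  2  3  3  3  4  5  5  6  6  6
  R[7]: 1  2  2  3  3  4  5  6  6  7  7  7
  R[8]: 1  2  2  3  3  4  5  6  6  7  7  8
  R[9]: 1  2  2  3  4  5  6  7  7  8  8  9
  R[10]: 1  2  2  3  4  5  6  7  7  8  9  10
  R[11]: 1  2  3  4  5  6  7  8  8  9  10  11
  R[12]: 1  2  3  4  5  6  7  8  9  10  11  12

hence w(1..12) = (7, 8, 4, 1, 10, 2, 6, 12, 5, 11, 3, 9).

D(w) has 29 cells with 10 SE-corners; essential set:

[(2, 6, 0), (3, 3, 0), (5, 3, 1), (5, 6, 2), (5, 9, 4), (8, 5, 3), (8, 9, 6), (8, 11, 7), (10, 3, 2), (10, 9, 7)]


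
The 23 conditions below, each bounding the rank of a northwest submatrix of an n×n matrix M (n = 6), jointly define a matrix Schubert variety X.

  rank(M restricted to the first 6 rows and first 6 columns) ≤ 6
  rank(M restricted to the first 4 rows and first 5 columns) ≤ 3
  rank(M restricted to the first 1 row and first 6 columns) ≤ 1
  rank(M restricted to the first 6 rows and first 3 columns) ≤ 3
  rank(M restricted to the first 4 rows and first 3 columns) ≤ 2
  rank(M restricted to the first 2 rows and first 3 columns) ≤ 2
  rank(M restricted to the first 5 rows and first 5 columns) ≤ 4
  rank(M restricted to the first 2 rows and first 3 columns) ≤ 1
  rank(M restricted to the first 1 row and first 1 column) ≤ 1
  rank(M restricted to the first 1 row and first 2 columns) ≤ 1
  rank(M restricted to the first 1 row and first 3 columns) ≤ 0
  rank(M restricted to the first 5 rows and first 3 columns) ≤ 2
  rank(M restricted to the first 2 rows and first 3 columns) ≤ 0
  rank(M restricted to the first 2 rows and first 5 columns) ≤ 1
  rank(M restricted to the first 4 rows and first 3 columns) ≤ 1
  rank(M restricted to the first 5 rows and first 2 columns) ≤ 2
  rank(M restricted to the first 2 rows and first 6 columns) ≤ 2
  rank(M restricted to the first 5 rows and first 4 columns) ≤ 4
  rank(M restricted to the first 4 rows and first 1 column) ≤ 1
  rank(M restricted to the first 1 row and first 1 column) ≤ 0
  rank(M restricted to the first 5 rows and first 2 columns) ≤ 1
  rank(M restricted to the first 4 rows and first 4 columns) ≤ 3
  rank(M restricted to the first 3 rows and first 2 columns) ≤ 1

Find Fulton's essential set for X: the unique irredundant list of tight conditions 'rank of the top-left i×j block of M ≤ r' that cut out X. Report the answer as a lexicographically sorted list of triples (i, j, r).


Rank table r_w(6×6) implied by the 23 constraints:

  i=1: 0, 0, 0, 1, 1, 1
  i=2: 0, 0, 0, 1, 1, 2
  i=3: 1, 1, 1, 2, 2, 3
  i=4: 1, 1, 1, 2, 3, 4
  i=5: 1, 1, 2, 3, 4, 5
  i=6: 1, 2, 3, 4, 5, 6

reading off 1-entries of Δ²R: w = (4, 6, 1, 5, 3, 2).

|D(w)|=10, |Ess(w)|=4:

[(2, 3, 0), (2, 5, 1), (4, 3, 1), (5, 2, 1)]


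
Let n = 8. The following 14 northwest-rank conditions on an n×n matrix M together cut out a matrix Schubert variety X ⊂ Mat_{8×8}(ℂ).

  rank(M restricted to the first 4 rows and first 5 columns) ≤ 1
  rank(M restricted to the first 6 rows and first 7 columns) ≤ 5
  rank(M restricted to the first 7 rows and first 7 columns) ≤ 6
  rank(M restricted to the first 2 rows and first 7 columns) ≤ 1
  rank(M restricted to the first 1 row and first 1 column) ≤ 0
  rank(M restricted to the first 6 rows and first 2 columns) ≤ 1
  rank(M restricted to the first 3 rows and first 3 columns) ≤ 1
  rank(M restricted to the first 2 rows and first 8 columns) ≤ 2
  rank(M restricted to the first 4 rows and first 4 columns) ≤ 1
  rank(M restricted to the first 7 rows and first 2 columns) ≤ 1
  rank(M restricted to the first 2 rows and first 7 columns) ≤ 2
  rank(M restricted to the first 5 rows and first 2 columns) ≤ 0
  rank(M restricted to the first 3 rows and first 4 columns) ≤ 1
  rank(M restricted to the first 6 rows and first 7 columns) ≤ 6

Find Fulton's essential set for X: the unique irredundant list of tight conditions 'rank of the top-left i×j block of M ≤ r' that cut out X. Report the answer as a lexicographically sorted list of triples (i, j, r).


Rank table r_w(8×8) implied by the 14 constraints:

  R[1]: 0, 0, 1, 1, 1, 1, 1, 1
  R[2]: 0, 0, 1, 1, 1, 1, 1, 2
  R[3]: 0, 0, 1, 1, 1, 2, 2, 3
  R[4]: 0, 0, 1, 1, 1, 2, 3, 4
  R[5]: 0, 0, 1, 2, 2, 3, 4, 5
  R[6]: 1, 1, 2, 3, 3, 4, 5, 6
  R[7]: 1, 1, 2, 3, 4, 5, 6, 7
  R[8]: 1, 2, 3, 4, 5, 6, 7, 8

so w = (3, 8, 6, 7, 4, 1, 5, 2).

Rothe diagram D(w) (19 cells), 4 SE-corners (essential conditions):

[(2, 7, 1), (4, 5, 1), (5, 2, 0), (7, 2, 1)]


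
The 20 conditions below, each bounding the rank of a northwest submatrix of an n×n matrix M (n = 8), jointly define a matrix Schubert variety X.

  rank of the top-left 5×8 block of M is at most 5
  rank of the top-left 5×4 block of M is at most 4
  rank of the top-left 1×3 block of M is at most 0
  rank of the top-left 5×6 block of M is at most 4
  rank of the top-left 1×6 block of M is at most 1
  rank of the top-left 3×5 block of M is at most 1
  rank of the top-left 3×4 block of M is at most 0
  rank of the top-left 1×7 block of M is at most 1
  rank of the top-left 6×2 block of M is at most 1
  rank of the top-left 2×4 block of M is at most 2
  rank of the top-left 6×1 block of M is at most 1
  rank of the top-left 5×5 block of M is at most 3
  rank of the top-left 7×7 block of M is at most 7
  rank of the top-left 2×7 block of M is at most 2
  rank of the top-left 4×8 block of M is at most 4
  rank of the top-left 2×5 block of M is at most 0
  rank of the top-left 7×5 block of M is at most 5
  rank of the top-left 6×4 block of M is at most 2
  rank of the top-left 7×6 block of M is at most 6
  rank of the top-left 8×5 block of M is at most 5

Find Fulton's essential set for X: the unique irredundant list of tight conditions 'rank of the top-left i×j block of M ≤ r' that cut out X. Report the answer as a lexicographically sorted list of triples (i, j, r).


The tightest implied rank at each (i,j), from the 20 conditions:

  0 | 0 | 0 | 0 | 0 | 1 | 1 | 1
  0 | 0 | 0 | 0 | 0 | 1 | 2 | 2
  0 | 0 | 0 | 0 | 1 | 2 | 3 | 3
  1 | 1 | 1 | 1 | 2 | 3 | 4 | 4
  1 | 1 | 2 | 2 | 3 | 4 | 5 | 5
  1 | 1 | 2 | 2 | 3 | 4 | 5 | 6
  1 | 2 | 3 | 3 | 4 | 5 | 6 | 7
  1 | 2 | 3 | 4 | 5 | 6 | 7 | 8

giving w = (6, 7, 5, 1, 3, 8, 2, 4) via Δ²R.

ℓ(w)=17; the 4 essential cells (i,j,r):

[(2, 5, 0), (3, 4, 0), (6, 2, 1), (6, 4, 2)]


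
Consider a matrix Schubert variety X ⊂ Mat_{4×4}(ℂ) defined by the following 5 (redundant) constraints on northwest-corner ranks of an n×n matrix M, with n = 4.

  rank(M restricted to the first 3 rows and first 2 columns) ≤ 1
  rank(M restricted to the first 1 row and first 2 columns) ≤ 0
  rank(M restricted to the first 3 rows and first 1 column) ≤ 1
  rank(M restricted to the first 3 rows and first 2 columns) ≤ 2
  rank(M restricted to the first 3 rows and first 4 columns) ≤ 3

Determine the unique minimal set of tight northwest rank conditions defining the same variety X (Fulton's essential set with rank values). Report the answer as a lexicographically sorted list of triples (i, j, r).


Recovering R(i,j) via the rank-extension bound from the 5 conditions:

  R[1]: 0 | 0 | 1 | 1
  R[2]: 1 | 1 | 2 | 2
  R[3]: 1 | 1 | 2 | 3
  R[4]: 1 | 2 | 3 | 4

second differences of R give the permutation w = (3, 1, 4, 2).

ℓ(w)=3; the 2 essential cells (i,j,r):

[(1, 2, 0), (3, 2, 1)]


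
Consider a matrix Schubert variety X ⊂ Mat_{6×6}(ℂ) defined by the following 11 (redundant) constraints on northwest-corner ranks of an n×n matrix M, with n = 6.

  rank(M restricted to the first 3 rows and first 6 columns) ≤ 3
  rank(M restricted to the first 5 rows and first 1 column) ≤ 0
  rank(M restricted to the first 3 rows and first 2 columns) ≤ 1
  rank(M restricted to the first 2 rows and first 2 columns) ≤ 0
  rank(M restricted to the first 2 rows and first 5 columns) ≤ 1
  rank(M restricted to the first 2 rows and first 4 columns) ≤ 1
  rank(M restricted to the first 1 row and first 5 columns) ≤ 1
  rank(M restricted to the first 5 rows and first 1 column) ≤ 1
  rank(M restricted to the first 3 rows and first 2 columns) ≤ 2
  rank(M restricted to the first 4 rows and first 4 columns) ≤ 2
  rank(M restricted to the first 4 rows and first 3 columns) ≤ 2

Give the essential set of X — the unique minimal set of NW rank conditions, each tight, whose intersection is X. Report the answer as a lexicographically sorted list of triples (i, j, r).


Recovering R(i,j) via the rank-extension bound from the 11 conditions:

  row 1: 0, 0, 1, 1, 1, 1
  row 2: 0, 0, 1, 1, 1, 2
  row 3: 0, 1, 2, 2, 2, 3
  row 4: 0, 1, 2, 2, 3, 4
  row 5: 0, 1, 2, 3, 4, 5
  row 6: 1, 2, 3, 4, 5, 6

the unique w with this rank table is (3, 6, 2, 5, 4, 1).

4 SE-corners of the 10-cell Rothe diagram give Ess(w):

[(2, 2, 0), (2, 5, 1), (4, 4, 2), (5, 1, 0)]


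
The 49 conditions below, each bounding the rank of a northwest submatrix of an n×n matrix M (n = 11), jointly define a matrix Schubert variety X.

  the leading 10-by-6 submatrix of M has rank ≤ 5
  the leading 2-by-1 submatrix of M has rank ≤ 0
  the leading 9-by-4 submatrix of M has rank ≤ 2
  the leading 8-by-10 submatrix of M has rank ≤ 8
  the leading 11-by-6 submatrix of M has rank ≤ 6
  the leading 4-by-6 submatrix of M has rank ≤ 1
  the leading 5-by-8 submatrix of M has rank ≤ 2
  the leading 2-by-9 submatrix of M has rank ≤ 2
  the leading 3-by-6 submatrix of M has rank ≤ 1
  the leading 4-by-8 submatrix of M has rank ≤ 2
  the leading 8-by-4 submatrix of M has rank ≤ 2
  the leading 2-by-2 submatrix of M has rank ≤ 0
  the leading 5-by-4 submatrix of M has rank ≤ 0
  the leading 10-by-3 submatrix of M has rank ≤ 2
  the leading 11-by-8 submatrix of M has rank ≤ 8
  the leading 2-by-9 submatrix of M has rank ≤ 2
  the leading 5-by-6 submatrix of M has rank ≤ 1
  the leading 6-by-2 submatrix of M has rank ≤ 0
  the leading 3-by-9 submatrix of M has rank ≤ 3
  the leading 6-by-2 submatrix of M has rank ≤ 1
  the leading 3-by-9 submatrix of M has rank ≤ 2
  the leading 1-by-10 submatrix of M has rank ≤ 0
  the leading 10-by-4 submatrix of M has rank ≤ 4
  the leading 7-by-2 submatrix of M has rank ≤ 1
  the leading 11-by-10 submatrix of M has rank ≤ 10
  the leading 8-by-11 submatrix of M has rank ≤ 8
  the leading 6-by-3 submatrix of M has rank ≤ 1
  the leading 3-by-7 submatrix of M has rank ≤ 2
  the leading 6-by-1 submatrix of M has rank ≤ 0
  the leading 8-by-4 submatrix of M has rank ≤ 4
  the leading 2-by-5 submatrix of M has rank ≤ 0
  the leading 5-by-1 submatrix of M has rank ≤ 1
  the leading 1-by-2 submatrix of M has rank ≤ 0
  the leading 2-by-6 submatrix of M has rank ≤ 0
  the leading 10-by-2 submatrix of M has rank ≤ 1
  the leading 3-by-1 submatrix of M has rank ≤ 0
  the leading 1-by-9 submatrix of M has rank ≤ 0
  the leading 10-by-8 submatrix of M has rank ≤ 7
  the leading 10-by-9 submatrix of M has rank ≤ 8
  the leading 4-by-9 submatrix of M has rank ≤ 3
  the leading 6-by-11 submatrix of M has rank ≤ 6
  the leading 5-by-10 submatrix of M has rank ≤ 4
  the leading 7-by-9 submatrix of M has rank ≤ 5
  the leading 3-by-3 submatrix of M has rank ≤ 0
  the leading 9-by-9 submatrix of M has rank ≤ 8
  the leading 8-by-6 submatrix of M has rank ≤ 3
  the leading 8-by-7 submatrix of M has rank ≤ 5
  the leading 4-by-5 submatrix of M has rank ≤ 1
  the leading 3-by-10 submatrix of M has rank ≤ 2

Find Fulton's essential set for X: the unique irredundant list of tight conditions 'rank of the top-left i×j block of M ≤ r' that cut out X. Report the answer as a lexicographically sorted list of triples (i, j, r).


Rank table r_w(11×11) implied by the 49 constraints:

  0 | 0 | 0 | 0 | 0 | 0 | 0 | 0 | 0 | 0 | 1
  0 | 0 | 0 | 0 | 0 | 0 | 1 | 1 | 1 | 1 | 2
  0 | 0 | 0 | 0 | 1 | 1 | 2 | 2 | 2 | 2 | 3
  0 | 0 | 0 | 0 | 1 | 1 | 2 | 2 | 3 | 3 | 4
  0 | 0 | 0 | 0 | 1 | 1 | 2 | 2 | 3 | 4 | 5
  0 | 0 | 1 | 1 | 2 | 2 | 3 | 3 | 4 | 5 | 6
  1 | 1 | 2 | 2 | 3 | 3 | 4 | 4 | 5 | 6 | 7
  1 | 1 | 2 | 2 | 3 | 3 | 4 | 5 | 6 | 7 | 8
  1 | 1 | 2 | 2 | 3 | 4 | 5 | 6 | 7 | 8 | 9
  1 | 1 | 2 | 3 | 4 | 5 | 6 | 7 | 8 | 9 | 10
  1 | 2 | 3 | 4 | 5 | 6 | 7 | 8 | 9 | 10 | 11

hence w(1..11) = (11, 7, 5, 9, 10, 3, 1, 8, 6, 4, 2).

Fulton essential set (9 of the 40 Rothe cells):

[(1, 10, 0), (2, 6, 0), (5, 4, 0), (5, 6, 1), (5, 8, 2), (6, 2, 0), (8, 6, 3), (9, 4, 2), (10, 2, 1)]


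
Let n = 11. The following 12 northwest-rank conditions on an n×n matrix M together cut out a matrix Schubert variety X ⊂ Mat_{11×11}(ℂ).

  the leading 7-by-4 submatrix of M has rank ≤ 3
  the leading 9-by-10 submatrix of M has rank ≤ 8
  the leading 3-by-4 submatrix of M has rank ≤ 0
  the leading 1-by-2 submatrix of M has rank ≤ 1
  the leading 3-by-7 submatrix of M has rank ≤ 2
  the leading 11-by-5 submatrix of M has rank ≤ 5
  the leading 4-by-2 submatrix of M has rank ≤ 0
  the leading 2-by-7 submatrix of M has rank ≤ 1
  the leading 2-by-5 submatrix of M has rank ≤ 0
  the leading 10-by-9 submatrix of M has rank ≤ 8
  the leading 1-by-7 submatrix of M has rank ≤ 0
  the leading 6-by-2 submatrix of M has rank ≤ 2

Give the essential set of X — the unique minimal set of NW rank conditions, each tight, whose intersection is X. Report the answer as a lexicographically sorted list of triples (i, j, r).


Propagating the 12 rank bounds to every northwest block:

  0 0 0 0 0 0 0 1 1 1 1
  0 0 0 0 0 1 1 2 2 2 2
  0 0 0 0 1 2 2 3 3 3 3
  0 0 1 1 2 3 3 4 4 4 4
  1 1 2 2 3 4 4 5 5 5 5
  1 2 3 3 4 5 5 6 6 6 6
  1 2 3 3 4 5 6 7 7 7 7
  1 2 3 4 5 6 7 8 8 8 8
  1 2 3 4 5 6 7 8 8 8 9
  1 2 3 4 5 6 7 8 8 9 10
  1 2 3 4 5 6 7 8 9 10 11

giving w = (8, 6, 5, 3, 1, 2, 7, 4, 11, 10, 9) via Δ²R.

Rothe diagram D(w) (22 cells), 7 SE-corners (essential conditions):

[(1, 7, 0), (2, 5, 0), (3, 4, 0), (4, 2, 0), (7, 4, 3), (9, 10, 8), (10, 9, 8)]


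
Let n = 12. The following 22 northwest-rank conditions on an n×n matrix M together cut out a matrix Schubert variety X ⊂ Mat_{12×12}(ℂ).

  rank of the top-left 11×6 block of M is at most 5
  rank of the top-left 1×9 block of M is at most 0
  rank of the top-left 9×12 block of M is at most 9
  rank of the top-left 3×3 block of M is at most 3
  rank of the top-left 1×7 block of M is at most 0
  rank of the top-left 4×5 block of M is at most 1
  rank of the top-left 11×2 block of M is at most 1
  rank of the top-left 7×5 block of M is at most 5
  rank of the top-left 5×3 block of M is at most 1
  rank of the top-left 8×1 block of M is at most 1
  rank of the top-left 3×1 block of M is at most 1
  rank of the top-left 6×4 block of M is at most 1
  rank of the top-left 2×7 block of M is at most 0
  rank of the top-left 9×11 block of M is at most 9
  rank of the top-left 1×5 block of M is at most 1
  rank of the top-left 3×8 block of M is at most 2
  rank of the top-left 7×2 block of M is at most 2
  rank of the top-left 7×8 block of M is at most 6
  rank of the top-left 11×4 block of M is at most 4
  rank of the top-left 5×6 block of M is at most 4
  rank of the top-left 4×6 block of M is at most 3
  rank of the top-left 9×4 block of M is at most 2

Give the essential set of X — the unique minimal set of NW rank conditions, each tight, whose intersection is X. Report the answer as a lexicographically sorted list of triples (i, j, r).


Rank table r_w(12×12) implied by the 22 constraints:

  row 1: 0  0  0  0  0  0  0  0  0  1  1  1
  row 2: 0  0  0  0  0  0  0  1  1  2  2  2
  row 3: 1  1  1  1  1  1  1  2  2  3  3  3
  row 4: 1  1  1  1  1  2  2  3  3  4  4  4
  row 5: 1  1  1  1  2  3  3  4  4  5  5  5
  row 6: 1  1  1  1  2  3  4  5  5  6  6  6
  row 7: 1  1  2  2  3  4  5  6  6  7  7  7
  row 8: 1  1  2  2  3  4  5  6  7  8  8  8
  row 9: 1  1  2  2  3  4  5  6  7  8  9  9
  row 10: 1  1  2  3  4  5  6  7  8  9  10  10
  row 11: 1  1  2  3  4  5  6  7  8  9  10  11
  row 12: 1  2  3  4  5  6  7  8  9  10  11  12

the unique w with this rank table is (10, 8, 1, 6, 5, 7, 3, 9, 11, 4, 12, 2).

ℓ(w)=33; the 6 essential cells (i,j,r):

[(1, 9, 0), (2, 7, 0), (4, 5, 1), (6, 4, 1), (9, 4, 2), (11, 2, 1)]


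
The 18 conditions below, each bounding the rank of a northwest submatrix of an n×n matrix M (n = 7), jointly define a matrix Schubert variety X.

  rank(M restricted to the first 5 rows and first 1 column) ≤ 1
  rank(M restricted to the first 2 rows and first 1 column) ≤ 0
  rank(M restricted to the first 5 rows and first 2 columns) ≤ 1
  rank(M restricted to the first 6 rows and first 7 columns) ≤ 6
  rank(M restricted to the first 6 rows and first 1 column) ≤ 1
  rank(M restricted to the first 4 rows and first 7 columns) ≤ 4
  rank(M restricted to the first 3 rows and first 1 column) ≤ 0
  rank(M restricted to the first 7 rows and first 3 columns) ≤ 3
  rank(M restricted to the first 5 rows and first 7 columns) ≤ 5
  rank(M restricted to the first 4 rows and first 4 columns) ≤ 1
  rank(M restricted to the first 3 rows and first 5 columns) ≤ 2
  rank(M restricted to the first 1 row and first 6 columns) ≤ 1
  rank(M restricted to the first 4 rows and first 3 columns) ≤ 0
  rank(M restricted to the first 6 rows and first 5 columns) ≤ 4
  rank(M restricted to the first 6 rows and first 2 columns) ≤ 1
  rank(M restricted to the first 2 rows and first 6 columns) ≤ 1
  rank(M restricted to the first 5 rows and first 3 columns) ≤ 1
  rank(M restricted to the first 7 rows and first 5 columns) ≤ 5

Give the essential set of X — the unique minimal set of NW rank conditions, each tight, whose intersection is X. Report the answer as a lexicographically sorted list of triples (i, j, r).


Computing R[i][j] = min implied NW-rank bound (n=7, 18 conditions):

  row 1: 0  0  0  1  1  1  1
  row 2: 0  0  0  1  1  1  2
  row 3: 0  0  0  1  2  2  3
  row 4: 0  0  0  1  2  3  4
  row 5: 1  1  1  2  3  4  5
  row 6: 1  1  2  3  4  5  6
  row 7: 1  2  3  4  5  6  7

hence w(1..7) = (4, 7, 5, 6, 1, 3, 2).

ℓ(w)=15; the 3 essential cells (i,j,r):

[(2, 6, 1), (4, 3, 0), (6, 2, 1)]


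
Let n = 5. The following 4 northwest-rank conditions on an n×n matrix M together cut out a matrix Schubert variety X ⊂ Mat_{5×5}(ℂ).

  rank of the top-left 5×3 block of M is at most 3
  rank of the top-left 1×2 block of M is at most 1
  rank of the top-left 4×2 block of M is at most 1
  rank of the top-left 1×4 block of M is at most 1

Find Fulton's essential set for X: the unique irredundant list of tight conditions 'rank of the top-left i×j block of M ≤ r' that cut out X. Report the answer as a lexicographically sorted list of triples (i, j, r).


Propagating the 4 rank bounds to every northwest block:

  1 | 1 | 1 | 1 | 1
  1 | 1 | 2 | 2 | 2
  1 | 1 | 2 | 3 | 3
  1 | 1 | 2 | 3 | 4
  1 | 2 | 3 | 4 | 5

so w = (1, 3, 4, 5, 2).

Fulton essential set (1 of the 3 Rothe cells):

[(4, 2, 1)]


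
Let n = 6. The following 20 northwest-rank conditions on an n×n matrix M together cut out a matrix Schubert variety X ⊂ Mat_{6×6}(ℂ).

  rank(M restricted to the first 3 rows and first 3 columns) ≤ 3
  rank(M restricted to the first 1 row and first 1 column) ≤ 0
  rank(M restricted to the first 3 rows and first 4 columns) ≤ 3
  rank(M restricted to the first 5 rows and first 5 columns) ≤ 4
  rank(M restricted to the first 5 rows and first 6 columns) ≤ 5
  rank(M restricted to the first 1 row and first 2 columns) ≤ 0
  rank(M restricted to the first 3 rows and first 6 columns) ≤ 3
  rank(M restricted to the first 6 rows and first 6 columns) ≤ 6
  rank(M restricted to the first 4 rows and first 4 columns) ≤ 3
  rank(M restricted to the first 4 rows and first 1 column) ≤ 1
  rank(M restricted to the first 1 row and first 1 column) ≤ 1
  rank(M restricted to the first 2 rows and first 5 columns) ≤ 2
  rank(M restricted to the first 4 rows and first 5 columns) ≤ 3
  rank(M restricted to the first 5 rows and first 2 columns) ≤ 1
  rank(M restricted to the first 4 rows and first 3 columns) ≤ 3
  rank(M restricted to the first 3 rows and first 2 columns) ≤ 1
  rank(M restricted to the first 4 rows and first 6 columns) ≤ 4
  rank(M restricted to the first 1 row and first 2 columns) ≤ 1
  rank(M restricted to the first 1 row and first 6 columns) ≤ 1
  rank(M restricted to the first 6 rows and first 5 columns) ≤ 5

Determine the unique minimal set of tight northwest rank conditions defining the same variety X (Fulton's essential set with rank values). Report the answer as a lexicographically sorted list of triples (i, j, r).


The tightest implied rank at each (i,j), from the 20 conditions:

  row 1: 0 | 0 | 1 | 1 | 1 | 1
  row 2: 1 | 1 | 2 | 2 | 2 | 2
  row 3: 1 | 1 | 2 | 3 | 3 | 3
  row 4: 1 | 1 | 2 | 3 | 3 | 4
  row 5: 1 | 1 | 2 | 3 | 4 | 5
  row 6: 1 | 2 | 3 | 4 | 5 | 6

second differences of R give the permutation w = (3, 1, 4, 6, 5, 2).

D(w) has 6 cells with 3 SE-corners; essential set:

[(1, 2, 0), (4, 5, 3), (5, 2, 1)]


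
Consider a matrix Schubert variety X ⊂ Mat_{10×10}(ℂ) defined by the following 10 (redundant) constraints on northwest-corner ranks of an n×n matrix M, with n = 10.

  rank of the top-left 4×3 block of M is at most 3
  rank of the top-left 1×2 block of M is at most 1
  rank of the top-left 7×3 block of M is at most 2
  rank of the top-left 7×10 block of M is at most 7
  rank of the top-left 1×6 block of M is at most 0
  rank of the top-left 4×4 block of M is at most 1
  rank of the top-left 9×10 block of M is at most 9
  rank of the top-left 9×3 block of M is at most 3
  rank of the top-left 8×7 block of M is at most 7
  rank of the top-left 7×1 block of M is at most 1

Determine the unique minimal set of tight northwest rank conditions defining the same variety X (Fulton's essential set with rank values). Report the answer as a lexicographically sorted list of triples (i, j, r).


Rank table r_w(10×10) implied by the 10 constraints:

  i=1: 0  0  0  0  0  0  1  1  1  1
  i=2: 1  1  1  1  1  1  2  2  2  2
  i=3: 1  1  1  1  2  2  3  3  3  3
  i=4: 1  1  1  1  2  3  4  4  4  4
  i=5: 1  2  2  2  3  4  5  5  5  5
  i=6: 1  2  2  3  4  5  6  6  6  6
  i=7: 1  2  2  3  4  5  6  7  7  7
  i=8: 1  2  3  4  5  6  7  8  8  8
  i=9: 1  2  3  4  5  6  7  8  9  9
  i=10: 1  2  3  4  5  6  7  8  9  10

the unique w with this rank table is (7, 1, 5, 6, 2, 4, 8, 3, 9, 10).

3 SE-corners of the 14-cell Rothe diagram give Ess(w):

[(1, 6, 0), (4, 4, 1), (7, 3, 2)]


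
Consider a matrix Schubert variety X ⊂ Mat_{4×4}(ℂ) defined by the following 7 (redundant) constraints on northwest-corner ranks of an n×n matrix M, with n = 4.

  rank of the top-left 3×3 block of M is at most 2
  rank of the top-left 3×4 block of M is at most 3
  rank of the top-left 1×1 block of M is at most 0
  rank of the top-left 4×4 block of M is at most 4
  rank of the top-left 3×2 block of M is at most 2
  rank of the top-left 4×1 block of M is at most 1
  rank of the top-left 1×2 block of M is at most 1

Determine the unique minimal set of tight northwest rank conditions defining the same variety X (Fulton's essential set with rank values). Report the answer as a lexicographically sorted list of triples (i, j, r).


The tightest implied rank at each (i,j), from the 7 conditions:

  row 1: 0  1  1  1
  row 2: 1  2  2  2
  row 3: 1  2  2  3
  row 4: 1  2  3  4

giving w = (2, 1, 4, 3) via Δ²R.

|D(w)|=2, |Ess(w)|=2:

[(1, 1, 0), (3, 3, 2)]


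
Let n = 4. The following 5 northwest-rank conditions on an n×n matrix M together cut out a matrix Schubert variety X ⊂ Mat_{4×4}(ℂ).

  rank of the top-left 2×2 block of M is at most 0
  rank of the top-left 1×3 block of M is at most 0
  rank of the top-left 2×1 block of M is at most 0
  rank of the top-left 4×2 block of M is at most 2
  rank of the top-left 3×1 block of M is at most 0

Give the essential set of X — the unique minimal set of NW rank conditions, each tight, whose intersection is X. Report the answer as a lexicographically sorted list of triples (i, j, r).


Propagating the 5 rank bounds to every northwest block:

  row 1: 0 0 0 1
  row 2: 0 0 1 2
  row 3: 0 1 2 3
  row 4: 1 2 3 4

giving w = (4, 3, 2, 1) via Δ²R.

D(w) has 6 cells with 3 SE-corners; essential set:

[(1, 3, 0), (2, 2, 0), (3, 1, 0)]


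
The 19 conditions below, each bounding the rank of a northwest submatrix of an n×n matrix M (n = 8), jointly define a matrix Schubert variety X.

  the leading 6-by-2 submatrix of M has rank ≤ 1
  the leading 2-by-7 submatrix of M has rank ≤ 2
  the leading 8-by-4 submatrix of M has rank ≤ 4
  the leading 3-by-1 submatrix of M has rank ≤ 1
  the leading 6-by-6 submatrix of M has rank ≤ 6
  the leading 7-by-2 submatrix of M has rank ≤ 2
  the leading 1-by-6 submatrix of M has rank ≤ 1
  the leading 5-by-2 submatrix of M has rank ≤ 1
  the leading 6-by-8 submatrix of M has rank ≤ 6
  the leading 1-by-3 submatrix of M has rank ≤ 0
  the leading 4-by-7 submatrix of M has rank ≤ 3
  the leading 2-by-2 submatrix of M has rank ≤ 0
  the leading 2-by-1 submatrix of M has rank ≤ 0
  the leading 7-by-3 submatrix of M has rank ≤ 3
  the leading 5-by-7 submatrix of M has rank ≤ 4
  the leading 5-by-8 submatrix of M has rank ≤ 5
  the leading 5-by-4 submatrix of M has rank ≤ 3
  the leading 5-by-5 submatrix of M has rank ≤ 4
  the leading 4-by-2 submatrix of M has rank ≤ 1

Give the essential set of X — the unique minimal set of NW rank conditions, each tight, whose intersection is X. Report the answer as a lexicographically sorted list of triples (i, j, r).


The tightest implied rank at each (i,j), from the 19 conditions:

  i=1: 0  0  0  1  1  1  1  1
  i=2: 0  0  1  2  2  2  2  2
  i=3: 1  1  2  3  3  3  3  3
  i=4: 1  1  2  3  3  3  3  4
  i=5: 1  1  2  3  4  4  4  5
  i=6: 1  1  2  3  4  5  5  6
  i=7: 1  2  3  4  5  6  6  7
  i=8: 1  2  3  4  5  6  7  8

the unique w with this rank table is (4, 3, 1, 8, 5, 6, 2, 7).

ℓ(w)=11; the 4 essential cells (i,j,r):

[(1, 3, 0), (2, 2, 0), (4, 7, 3), (6, 2, 1)]


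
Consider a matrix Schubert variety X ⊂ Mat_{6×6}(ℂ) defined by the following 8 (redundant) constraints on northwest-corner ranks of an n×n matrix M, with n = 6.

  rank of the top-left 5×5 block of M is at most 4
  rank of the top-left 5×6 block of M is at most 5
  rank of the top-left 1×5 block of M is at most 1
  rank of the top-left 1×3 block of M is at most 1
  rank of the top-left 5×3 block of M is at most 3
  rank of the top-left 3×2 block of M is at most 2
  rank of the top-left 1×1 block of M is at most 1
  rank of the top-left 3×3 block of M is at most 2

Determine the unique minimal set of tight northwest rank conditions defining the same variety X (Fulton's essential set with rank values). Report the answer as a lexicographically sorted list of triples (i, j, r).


Propagating the 8 rank bounds to every northwest block:

  1 1 1 1 1 1
  1 2 2 2 2 2
  1 2 2 3 3 3
  1 2 3 4 4 4
  1 2 3 4 4 5
  1 2 3 4 5 6

second differences of R give the permutation w = (1, 2, 4, 3, 6, 5).

D(w) has 2 cells with 2 SE-corners; essential set:

[(3, 3, 2), (5, 5, 4)]


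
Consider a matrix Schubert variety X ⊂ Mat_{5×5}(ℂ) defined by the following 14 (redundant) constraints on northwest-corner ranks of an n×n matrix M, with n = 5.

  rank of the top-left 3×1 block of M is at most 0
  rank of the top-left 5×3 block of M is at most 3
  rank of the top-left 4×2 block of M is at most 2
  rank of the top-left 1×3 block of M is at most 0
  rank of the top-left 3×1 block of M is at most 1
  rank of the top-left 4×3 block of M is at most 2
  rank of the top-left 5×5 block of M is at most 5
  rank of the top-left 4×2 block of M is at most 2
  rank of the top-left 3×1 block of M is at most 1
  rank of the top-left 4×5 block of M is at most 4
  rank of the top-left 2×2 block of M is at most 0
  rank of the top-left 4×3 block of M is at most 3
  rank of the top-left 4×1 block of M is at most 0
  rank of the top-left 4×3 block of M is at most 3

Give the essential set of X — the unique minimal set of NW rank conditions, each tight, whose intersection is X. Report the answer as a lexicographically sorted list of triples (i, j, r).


Rank table r_w(5×5) implied by the 14 constraints:

  row 1: 0 | 0 | 0 | 1 | 1
  row 2: 0 | 0 | 1 | 2 | 2
  row 3: 0 | 1 | 2 | 3 | 3
  row 4: 0 | 1 | 2 | 3 | 4
  row 5: 1 | 2 | 3 | 4 | 5

hence w(1..5) = (4, 3, 2, 5, 1).

Rothe diagram D(w) (7 cells), 3 SE-corners (essential conditions):

[(1, 3, 0), (2, 2, 0), (4, 1, 0)]


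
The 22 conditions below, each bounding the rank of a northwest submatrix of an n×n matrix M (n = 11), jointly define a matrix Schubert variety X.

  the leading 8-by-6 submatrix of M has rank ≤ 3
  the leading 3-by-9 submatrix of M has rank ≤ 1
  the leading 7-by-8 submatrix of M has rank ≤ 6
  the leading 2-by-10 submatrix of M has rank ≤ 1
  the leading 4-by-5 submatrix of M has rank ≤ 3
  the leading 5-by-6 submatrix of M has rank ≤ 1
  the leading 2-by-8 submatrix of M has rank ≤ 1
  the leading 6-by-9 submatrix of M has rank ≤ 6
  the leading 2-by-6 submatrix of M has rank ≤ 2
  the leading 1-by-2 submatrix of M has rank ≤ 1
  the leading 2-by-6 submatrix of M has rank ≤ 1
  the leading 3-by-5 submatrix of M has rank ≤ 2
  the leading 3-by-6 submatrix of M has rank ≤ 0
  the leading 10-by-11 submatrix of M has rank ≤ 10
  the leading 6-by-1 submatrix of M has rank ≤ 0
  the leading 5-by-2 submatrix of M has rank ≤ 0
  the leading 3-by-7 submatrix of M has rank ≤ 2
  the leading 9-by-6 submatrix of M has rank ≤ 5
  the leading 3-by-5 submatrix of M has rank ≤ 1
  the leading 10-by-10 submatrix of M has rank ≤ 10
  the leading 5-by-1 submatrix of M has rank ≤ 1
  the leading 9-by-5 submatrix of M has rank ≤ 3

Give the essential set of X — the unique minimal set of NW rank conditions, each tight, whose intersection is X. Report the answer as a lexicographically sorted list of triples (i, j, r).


Rank table r_w(11×11) implied by the 22 constraints:

  R[1]: 0 | 0 | 0 | 0 | 0 | 0 | 1 | 1 | 1 | 1 | 1
  R[2]: 0 | 0 | 0 | 0 | 0 | 0 | 1 | 1 | 1 | 1 | 2
  R[3]: 0 | 0 | 0 | 0 | 0 | 0 | 1 | 1 | 1 | 2 | 3
  R[4]: 0 | 0 | 1 | 1 | 1 | 1 | 2 | 2 | 2 | 3 | 4
  R[5]: 0 | 0 | 1 | 1 | 1 | 1 | 2 | 3 | 3 | 4 | 5
  R[6]: 0 | 1 | 2 | 2 | 2 | 2 | 3 | 4 | 4 | 5 | 6
  R[7]: 1 | 2 | 3 | 3 | 3 | 3 | 4 | 5 | 5 | 6 | 7
  R[8]: 1 | 2 | 3 | 3 | 3 | 3 | 4 | 5 | 6 | 7 | 8
  R[9]: 1 | 2 | 3 | 3 | 3 | 4 | 5 | 6 | 7 | 8 | 9
  R[10]: 1 | 2 | 3 | 4 | 4 | 5 | 6 | 7 | 8 | 9 | 10
  R[11]: 1 | 2 | 3 | 4 | 5 | 6 | 7 | 8 | 9 | 10 | 11

second differences of R give the permutation w = (7, 11, 10, 3, 8, 2, 1, 9, 6, 4, 5).

ℓ(w)=36; the 8 essential cells (i,j,r):

[(2, 10, 1), (3, 6, 0), (3, 9, 1), (5, 2, 0), (5, 6, 1), (6, 1, 0), (8, 6, 3), (9, 5, 3)]
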